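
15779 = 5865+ 9914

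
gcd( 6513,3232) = 1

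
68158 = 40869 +27289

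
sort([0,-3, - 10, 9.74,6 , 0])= [- 10,  -  3, 0, 0,6,9.74 ]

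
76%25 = 1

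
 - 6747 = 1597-8344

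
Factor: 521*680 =354280 =2^3*5^1*17^1*521^1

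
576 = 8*72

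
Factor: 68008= 2^3*8501^1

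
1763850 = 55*32070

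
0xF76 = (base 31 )43L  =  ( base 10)3958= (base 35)383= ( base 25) 688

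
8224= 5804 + 2420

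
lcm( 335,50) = 3350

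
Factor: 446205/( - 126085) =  - 591/167 = - 3^1*167^ (-1 ) * 197^1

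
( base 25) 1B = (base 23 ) 1d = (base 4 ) 210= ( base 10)36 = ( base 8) 44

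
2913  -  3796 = -883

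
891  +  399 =1290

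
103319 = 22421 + 80898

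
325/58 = 325/58 = 5.60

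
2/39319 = 2/39319 =0.00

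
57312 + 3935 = 61247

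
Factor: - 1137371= - 881^1 * 1291^1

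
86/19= 86/19 = 4.53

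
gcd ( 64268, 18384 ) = 4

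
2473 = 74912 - 72439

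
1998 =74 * 27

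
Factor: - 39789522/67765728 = - 6631587/11294288 = - 2^( - 4 )* 3^2*23^ (-1)* 47^(-1 )*653^( - 1 )*736843^1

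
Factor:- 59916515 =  - 5^1*1741^1 * 6883^1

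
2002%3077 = 2002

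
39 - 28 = 11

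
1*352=352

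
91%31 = 29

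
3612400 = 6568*550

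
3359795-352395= 3007400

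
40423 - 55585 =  - 15162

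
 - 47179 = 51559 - 98738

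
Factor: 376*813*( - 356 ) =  - 108824928= -2^5 * 3^1 *47^1* 89^1*271^1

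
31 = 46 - 15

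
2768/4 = 692 = 692.00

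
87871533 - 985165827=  -897294294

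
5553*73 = 405369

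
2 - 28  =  - 26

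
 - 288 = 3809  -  4097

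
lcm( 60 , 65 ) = 780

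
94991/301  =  315 + 176/301 = 315.58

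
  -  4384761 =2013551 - 6398312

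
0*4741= 0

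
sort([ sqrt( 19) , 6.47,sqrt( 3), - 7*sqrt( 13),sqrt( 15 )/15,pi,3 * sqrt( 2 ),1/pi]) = [ - 7*sqrt( 13),sqrt(15 )/15, 1/pi, sqrt( 3 ), pi, 3 * sqrt( 2),sqrt( 19 ),6.47 ]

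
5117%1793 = 1531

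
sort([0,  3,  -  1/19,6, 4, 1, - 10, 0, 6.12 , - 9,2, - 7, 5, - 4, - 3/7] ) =[ -10, - 9, - 7,-4,-3/7, - 1/19,  0,  0, 1,2, 3,4,5, 6,6.12]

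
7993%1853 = 581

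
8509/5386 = 1 + 3123/5386 = 1.58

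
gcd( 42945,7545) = 15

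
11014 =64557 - 53543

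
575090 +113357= 688447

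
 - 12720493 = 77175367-89895860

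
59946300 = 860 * 69705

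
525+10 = 535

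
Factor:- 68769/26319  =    -  81/31  =  -3^4*31^(-1 )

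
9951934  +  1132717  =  11084651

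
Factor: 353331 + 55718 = 97^1*4217^1 = 409049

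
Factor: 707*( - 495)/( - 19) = 3^2 *5^1*7^1*11^1*19^( - 1)*101^1 = 349965/19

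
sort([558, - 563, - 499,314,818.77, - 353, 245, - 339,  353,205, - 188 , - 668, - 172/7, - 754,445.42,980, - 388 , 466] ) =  [ - 754, - 668 , - 563, - 499, - 388, - 353,  -  339, - 188,  -  172/7, 205,  245,314, 353, 445.42, 466,558,  818.77,980]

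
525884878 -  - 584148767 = 1110033645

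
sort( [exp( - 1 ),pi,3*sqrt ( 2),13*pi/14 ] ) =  [exp( - 1),13*pi/14,pi,  3*sqrt( 2)]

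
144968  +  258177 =403145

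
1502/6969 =1502/6969 = 0.22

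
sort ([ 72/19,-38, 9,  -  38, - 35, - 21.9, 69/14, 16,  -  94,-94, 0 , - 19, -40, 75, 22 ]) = [  -  94,- 94,  -  40,-38, - 38,-35, - 21.9, - 19 , 0, 72/19, 69/14, 9, 16,  22,75]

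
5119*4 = 20476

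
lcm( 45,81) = 405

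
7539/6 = 1256 + 1/2 = 1256.50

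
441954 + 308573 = 750527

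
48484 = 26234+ 22250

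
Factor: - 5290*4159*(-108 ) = 2376119880 = 2^3*3^3  *5^1*23^2*4159^1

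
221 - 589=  - 368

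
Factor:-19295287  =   - 11^1*73^1*24029^1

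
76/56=19/14 = 1.36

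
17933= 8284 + 9649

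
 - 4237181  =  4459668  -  8696849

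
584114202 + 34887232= 619001434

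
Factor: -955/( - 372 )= 2^( - 2 )*3^(- 1 )  *5^1*31^(  -  1 )*191^1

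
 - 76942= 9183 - 86125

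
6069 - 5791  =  278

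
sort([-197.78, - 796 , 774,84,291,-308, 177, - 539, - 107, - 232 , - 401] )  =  [-796, - 539,- 401, - 308,  -  232,  -  197.78, - 107,  84,177, 291,774]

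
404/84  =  4 + 17/21 = 4.81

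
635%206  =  17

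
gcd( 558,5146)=62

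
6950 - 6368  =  582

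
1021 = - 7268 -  - 8289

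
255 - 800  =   - 545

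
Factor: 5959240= 2^3*5^1 * 7^1  *21283^1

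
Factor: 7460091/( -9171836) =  - 2^( -2 )*3^2*828899^1*2292959^( - 1 ) 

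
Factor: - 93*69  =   - 3^2*23^1 *31^1 = - 6417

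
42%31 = 11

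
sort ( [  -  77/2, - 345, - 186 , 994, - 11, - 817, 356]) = [-817,-345,-186, - 77/2,  -  11,356,994]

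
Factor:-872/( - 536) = 67^( - 1 )*109^1 = 109/67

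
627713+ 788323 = 1416036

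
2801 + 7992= 10793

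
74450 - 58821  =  15629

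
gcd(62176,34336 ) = 928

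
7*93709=655963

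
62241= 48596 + 13645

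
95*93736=8904920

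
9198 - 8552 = 646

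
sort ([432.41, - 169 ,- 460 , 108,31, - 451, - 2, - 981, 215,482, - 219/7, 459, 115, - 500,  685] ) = [-981, - 500, - 460, - 451,- 169,  -  219/7, -2, 31,  108,115, 215, 432.41, 459,482, 685] 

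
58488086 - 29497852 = 28990234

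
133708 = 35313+98395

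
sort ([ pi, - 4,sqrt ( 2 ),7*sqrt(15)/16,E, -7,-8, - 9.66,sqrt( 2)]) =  [ - 9.66, - 8, - 7, - 4, sqrt(2),sqrt(2 ),7*sqrt( 15)/16,E, pi ]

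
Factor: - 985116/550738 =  - 492558/275369 = - 2^1*3^1*11^1*17^1*439^1*509^( - 1 )*541^( - 1)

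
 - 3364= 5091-8455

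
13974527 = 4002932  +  9971595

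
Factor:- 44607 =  - 3^1*14869^1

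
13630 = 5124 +8506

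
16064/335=16064/335=   47.95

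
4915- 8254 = -3339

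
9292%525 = 367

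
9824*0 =0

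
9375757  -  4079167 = 5296590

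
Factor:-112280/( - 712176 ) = 2^( - 1) * 3^ ( - 1)*5^1*7^1*37^ ( - 1 ) = 35/222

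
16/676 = 4/169= 0.02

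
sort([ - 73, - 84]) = [  -  84, - 73] 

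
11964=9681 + 2283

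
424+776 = 1200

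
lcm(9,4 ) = 36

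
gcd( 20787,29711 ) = 1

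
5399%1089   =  1043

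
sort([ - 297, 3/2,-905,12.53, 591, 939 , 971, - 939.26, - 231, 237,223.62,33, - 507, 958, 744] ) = [ - 939.26,-905, - 507, - 297,- 231, 3/2, 12.53 , 33, 223.62, 237,591,744, 939,958, 971 ] 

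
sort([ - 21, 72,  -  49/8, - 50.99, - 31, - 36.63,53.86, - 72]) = [-72, - 50.99, -36.63,-31, - 21, - 49/8,53.86,72]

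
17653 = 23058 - 5405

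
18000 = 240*75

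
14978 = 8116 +6862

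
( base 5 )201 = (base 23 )25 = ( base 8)63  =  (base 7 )102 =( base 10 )51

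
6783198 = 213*31846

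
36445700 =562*64850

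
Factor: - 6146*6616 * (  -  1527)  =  2^4*3^1  *  7^1*439^1*509^1*827^1 = 62090776272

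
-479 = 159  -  638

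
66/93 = 22/31 = 0.71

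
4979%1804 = 1371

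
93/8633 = 93/8633 = 0.01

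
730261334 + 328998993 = 1059260327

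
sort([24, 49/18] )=[ 49/18,24]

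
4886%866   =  556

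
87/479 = 87/479 = 0.18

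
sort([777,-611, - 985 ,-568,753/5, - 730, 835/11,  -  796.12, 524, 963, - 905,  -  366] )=[ - 985,-905, - 796.12 , - 730, -611, - 568, - 366, 835/11, 753/5, 524,777,963 ] 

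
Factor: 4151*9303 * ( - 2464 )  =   - 2^5*3^1*7^3*11^1 * 443^1 * 593^1 = -95151679392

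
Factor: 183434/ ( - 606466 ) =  - 7^( - 1)*41^1*2237^1 * 43319^( - 1 ) = - 91717/303233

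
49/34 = 1 + 15/34 = 1.44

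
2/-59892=  -  1  +  29945/29946 = -0.00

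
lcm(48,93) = 1488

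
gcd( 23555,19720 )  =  5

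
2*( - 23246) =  - 46492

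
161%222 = 161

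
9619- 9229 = 390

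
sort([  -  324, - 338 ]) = [ - 338,-324 ]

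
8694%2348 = 1650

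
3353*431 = 1445143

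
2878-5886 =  - 3008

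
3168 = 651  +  2517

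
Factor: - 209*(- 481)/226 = 2^( -1 )*11^1*13^1*19^1*37^1*113^( -1 ) = 100529/226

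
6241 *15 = 93615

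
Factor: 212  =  2^2 * 53^1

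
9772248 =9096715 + 675533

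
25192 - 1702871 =-1677679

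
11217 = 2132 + 9085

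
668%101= 62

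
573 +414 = 987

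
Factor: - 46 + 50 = 4 = 2^2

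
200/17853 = 200/17853=0.01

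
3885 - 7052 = -3167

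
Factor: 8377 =8377^1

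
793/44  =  793/44=18.02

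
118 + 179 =297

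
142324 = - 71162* (-2)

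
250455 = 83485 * 3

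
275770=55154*5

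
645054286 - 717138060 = -72083774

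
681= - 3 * ( - 227)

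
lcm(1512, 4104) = 28728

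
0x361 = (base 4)31201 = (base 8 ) 1541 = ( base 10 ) 865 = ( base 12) 601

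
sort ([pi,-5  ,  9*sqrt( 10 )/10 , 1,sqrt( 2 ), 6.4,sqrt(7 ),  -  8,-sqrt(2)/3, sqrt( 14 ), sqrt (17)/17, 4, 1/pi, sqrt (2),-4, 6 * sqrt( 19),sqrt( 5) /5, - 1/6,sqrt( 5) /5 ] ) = [ - 8,-5, - 4, - sqrt( 2)/3, - 1/6, sqrt( 17)/17,1/pi,sqrt( 5)/5, sqrt( 5) /5, 1 , sqrt(2 ), sqrt( 2 ),sqrt(7 ),9*sqrt( 10 ) /10,pi,sqrt(14 ), 4, 6.4,6*  sqrt( 19)]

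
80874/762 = 13479/127 = 106.13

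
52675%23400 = 5875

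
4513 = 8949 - 4436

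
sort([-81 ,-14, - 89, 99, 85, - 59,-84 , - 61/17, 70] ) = [ - 89, - 84, - 81,-59, - 14,- 61/17,70,85, 99] 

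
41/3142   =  41/3142  =  0.01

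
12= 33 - 21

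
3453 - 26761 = - 23308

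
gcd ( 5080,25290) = 10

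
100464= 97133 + 3331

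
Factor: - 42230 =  - 2^1* 5^1*41^1*103^1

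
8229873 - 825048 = 7404825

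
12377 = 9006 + 3371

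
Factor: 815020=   2^2*5^1*40751^1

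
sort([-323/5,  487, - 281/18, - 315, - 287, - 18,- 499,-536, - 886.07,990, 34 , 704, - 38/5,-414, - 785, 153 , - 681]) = [ - 886.07,- 785, -681, - 536, - 499, - 414,-315, - 287 , - 323/5, - 18,-281/18, - 38/5, 34, 153,  487, 704, 990 ]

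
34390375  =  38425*895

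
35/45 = 7/9 = 0.78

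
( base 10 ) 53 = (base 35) 1i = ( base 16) 35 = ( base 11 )49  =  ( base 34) 1j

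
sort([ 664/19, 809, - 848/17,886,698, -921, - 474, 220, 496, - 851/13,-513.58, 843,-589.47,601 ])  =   [ - 921, - 589.47, - 513.58, - 474, - 851/13, - 848/17,664/19 , 220, 496, 601,698,809,843, 886 ]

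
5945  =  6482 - 537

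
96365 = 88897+7468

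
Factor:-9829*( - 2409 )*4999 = 118366626939 = 3^1 * 11^1*73^1 * 4999^1*9829^1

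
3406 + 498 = 3904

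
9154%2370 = 2044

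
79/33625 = 79/33625 = 0.00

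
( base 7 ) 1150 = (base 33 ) cv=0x1AB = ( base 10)427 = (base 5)3202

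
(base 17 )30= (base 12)43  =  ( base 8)63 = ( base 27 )1O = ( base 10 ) 51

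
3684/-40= -921/10 = -92.10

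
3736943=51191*73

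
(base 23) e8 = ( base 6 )1310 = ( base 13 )1C5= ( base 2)101001010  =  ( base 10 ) 330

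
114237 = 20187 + 94050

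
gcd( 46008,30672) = 15336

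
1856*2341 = 4344896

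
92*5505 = 506460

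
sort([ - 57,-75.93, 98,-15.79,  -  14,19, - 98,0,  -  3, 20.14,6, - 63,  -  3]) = [ - 98 , - 75.93, -63 ,  -  57,-15.79 , - 14, - 3, - 3,0,6,  19, 20.14,98 ]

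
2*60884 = 121768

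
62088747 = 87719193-25630446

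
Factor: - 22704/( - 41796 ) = 44/81 = 2^2*3^(- 4)*11^1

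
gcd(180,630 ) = 90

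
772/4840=193/1210= 0.16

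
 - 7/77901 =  -1+77894/77901 = - 0.00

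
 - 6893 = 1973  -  8866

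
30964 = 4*7741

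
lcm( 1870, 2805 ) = 5610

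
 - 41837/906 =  - 47 + 745/906 = - 46.18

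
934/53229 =934/53229 = 0.02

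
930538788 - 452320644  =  478218144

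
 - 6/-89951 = 6/89951 = 0.00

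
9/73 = 9/73 =0.12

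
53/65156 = 53/65156 = 0.00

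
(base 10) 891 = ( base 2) 1101111011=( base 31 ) SN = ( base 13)537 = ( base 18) 2D9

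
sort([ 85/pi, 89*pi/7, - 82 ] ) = [ - 82,85/pi,89 *pi/7 ] 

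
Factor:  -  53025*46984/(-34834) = 2^2 * 3^1*5^2* 7^2*101^1*839^1*17417^(-1)= 1245663300/17417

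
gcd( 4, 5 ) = 1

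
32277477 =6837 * 4721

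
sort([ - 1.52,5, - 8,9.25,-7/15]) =[-8,- 1.52, - 7/15,5, 9.25 ]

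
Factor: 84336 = 2^4 * 3^1 * 7^1*251^1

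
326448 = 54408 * 6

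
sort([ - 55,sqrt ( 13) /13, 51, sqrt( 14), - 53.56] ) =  [ - 55, - 53.56,sqrt( 13)/13,sqrt(14 ) , 51] 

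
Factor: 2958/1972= 3/2 = 2^( - 1)*3^1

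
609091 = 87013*7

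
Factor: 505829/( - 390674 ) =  - 2^( - 1)*229^( - 1 ) * 593^1 = -593/458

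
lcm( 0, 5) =0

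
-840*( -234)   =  196560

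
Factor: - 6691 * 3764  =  - 25184924 = - 2^2 *941^1*6691^1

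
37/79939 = 37/79939 = 0.00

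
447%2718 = 447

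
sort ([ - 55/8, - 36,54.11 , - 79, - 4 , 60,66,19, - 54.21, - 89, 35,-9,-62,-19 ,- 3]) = [-89, - 79,  -  62, - 54.21, - 36,  -  19, - 9 ,-55/8, - 4,  -  3, 19 , 35,  54.11, 60,66] 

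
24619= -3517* (-7) 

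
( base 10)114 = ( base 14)82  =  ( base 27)46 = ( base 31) 3L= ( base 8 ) 162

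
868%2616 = 868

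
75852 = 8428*9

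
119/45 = 2+29/45 = 2.64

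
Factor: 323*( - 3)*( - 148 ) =143412 = 2^2*3^1 * 17^1*19^1*37^1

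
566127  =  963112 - 396985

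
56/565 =56/565 = 0.10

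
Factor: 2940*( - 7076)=  -  20803440 = -2^4*3^1*5^1*7^2*29^1 *61^1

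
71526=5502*13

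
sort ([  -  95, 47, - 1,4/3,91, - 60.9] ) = [ -95, - 60.9, - 1,4/3,47,  91] 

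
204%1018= 204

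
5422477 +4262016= 9684493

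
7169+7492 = 14661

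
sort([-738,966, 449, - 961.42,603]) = [ - 961.42,-738, 449, 603,966]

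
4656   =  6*776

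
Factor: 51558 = 2^1* 3^1*13^1*661^1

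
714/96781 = 42/5693 = 0.01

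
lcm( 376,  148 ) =13912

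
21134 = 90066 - 68932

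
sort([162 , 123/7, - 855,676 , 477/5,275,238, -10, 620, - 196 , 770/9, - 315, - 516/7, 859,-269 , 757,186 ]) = [ - 855, - 315,-269, - 196, -516/7, - 10,123/7,770/9, 477/5, 162,186, 238, 275,620, 676,757,859]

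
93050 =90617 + 2433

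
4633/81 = 57 + 16/81 = 57.20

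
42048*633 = 26616384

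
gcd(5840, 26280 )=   2920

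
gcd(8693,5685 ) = 1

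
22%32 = 22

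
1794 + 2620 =4414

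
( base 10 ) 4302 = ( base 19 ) bh8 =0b1000011001110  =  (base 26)69C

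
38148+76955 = 115103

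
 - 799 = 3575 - 4374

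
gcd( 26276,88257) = 1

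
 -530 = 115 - 645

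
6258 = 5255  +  1003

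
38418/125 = 307 + 43/125=307.34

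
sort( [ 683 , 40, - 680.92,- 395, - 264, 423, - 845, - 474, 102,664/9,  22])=[-845,  -  680.92  ,-474, - 395, - 264, 22,40,664/9, 102, 423,  683] 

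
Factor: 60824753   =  11^1*5529523^1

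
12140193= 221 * 54933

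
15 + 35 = 50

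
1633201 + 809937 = 2443138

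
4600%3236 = 1364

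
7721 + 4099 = 11820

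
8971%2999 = 2973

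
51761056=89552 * 578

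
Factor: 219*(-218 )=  -47742 = - 2^1*3^1*73^1*109^1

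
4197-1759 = 2438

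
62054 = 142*437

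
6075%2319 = 1437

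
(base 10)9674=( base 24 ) gj2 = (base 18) 1BF8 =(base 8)22712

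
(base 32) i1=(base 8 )1101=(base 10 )577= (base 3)210101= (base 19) 1B7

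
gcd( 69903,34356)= 3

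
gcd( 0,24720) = 24720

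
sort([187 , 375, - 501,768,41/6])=[ - 501 , 41/6,  187,375,768]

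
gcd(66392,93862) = 2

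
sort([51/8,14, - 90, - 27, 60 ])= [-90, - 27 , 51/8,14,60]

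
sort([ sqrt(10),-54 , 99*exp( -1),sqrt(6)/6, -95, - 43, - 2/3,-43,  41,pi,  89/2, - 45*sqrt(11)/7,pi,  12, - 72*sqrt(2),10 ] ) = [-72*sqrt(2 ), - 95, - 54, - 43, - 43, - 45*sqrt( 11 ) /7, - 2/3,sqrt( 6 )/6, pi , pi, sqrt (10 ),10 , 12, 99 *exp( - 1),41, 89/2]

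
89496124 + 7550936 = 97047060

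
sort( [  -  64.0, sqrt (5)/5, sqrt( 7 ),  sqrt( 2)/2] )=[  -  64.0, sqrt( 5 )/5, sqrt( 2)/2, sqrt( 7)]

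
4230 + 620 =4850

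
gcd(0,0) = 0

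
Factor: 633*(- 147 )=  - 93051 = - 3^2*7^2*211^1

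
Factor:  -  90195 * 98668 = -2^2 * 3^1 * 5^1 * 7^1*17^1 * 859^1*1451^1 = - 8899360260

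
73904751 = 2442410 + 71462341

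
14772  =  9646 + 5126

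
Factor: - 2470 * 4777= - 2^1*5^1*13^1*17^1*19^1*281^1= - 11799190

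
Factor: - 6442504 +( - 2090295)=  - 8532799 = -  11^2*97^1*727^1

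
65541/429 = 152 + 111/143 =152.78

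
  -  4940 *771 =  -3808740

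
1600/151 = 10 + 90/151 = 10.60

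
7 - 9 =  - 2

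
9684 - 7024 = 2660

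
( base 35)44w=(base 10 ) 5072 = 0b1001111010000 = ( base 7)20534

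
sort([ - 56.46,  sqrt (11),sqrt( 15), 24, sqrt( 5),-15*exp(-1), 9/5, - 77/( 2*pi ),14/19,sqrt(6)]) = [- 56.46,-77/ (2 * pi), -15*exp( - 1), 14/19, 9/5,sqrt(5), sqrt( 6 ), sqrt( 11),sqrt( 15 ),  24]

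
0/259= 0 = 0.00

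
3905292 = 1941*2012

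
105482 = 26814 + 78668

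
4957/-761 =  - 4957/761 = - 6.51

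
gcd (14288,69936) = 752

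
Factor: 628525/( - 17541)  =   - 3^( - 2)*5^2*31^1*811^1*1949^( - 1)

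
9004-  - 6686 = 15690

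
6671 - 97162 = -90491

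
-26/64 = - 1 + 19/32 =- 0.41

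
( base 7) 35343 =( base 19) 163E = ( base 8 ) 21610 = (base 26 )DBM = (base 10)9096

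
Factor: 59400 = 2^3*3^3 * 5^2*11^1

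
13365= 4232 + 9133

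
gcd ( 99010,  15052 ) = 2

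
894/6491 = 894/6491 =0.14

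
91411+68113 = 159524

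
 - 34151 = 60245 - 94396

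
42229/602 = 70 + 89/602 = 70.15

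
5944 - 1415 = 4529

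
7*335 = 2345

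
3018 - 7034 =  - 4016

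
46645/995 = 46 + 175/199 = 46.88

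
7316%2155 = 851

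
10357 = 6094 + 4263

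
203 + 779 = 982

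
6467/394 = 16+163/394 = 16.41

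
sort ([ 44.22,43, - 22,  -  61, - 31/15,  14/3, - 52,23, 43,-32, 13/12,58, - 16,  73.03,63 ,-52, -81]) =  [ - 81, - 61,- 52,  -  52,-32, - 22, -16, - 31/15,13/12,14/3, 23,43,43,44.22,58,63,  73.03]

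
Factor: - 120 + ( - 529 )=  - 11^1 * 59^1 = - 649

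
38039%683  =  474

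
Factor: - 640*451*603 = -2^7*3^2*5^1*11^1*41^1*67^1=-174049920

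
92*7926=729192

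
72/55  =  1 + 17/55 =1.31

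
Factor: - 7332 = -2^2*3^1*13^1 * 47^1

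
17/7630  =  17/7630 = 0.00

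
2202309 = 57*38637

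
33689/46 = 33689/46 = 732.37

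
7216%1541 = 1052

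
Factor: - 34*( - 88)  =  2^4*11^1*17^1 = 2992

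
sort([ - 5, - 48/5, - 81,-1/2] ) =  [ - 81, - 48/5, - 5,- 1/2]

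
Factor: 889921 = 889921^1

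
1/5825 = 1/5825 = 0.00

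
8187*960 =7859520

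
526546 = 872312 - 345766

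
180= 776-596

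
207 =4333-4126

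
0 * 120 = 0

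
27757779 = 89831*309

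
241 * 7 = 1687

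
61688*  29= 1788952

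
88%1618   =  88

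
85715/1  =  85715 = 85715.00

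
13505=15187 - 1682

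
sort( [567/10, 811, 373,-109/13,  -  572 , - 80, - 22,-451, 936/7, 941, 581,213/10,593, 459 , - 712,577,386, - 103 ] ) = [-712, - 572,  -  451,-103,  -  80, - 22,-109/13,213/10,567/10, 936/7,373,386,459, 577,581, 593, 811, 941 ] 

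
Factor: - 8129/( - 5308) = 2^(- 2 )*11^1*739^1*1327^ (-1)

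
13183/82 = 13183/82 = 160.77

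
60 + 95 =155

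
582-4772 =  - 4190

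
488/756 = 122/189 = 0.65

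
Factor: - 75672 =  -  2^3*3^2*1051^1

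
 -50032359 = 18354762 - 68387121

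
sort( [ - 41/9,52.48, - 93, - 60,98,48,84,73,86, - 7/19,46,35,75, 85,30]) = [ - 93,-60, - 41/9, - 7/19,30, 35,46,48,52.48, 73,75, 84,85 , 86, 98 ] 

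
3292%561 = 487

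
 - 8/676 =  - 1 + 167/169 = -  0.01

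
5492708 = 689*7972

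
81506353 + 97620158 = 179126511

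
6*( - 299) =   -  1794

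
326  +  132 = 458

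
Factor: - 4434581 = - 19^1*31^1*7529^1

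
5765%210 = 95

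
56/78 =28/39 = 0.72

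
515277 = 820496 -305219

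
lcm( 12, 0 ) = 0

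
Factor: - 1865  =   - 5^1* 373^1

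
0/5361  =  0 = 0.00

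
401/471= 401/471 = 0.85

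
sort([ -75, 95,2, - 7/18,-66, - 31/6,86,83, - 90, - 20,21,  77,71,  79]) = [ - 90, - 75, - 66, - 20, - 31/6, - 7/18,2,21,71,77,79, 83, 86,95 ] 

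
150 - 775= - 625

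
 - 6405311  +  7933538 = 1528227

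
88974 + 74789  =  163763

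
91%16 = 11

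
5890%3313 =2577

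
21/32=21/32= 0.66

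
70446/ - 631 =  - 70446/631=- 111.64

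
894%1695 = 894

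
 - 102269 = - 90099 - 12170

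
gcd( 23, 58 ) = 1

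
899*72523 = 65198177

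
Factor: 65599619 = 6733^1*9743^1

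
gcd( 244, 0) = 244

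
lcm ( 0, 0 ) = 0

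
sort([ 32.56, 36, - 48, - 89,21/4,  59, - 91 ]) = [ - 91, - 89, - 48,21/4,32.56, 36,59]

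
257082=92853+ 164229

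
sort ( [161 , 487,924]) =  [161,487,  924 ]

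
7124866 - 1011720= 6113146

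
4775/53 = 90 + 5/53=90.09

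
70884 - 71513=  - 629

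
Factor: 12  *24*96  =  27648= 2^10*3^3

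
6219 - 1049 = 5170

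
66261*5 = 331305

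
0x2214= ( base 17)1d33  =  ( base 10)8724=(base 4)2020110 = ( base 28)B3G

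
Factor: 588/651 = 28/31= 2^2*7^1*31^( - 1)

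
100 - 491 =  - 391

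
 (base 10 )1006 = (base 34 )tk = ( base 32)VE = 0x3ee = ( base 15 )471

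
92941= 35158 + 57783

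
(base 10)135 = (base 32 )47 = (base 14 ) 99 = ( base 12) b3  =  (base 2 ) 10000111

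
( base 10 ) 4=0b100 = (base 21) 4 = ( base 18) 4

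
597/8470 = 597/8470 = 0.07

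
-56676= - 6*9446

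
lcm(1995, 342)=11970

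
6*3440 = 20640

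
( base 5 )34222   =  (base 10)2437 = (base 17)876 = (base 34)23n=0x985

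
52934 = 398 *133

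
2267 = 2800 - 533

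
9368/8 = 1171 = 1171.00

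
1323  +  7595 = 8918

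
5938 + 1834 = 7772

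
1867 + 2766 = 4633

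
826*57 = 47082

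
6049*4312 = 26083288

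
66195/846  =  78 + 23/94=78.24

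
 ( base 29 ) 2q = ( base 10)84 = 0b1010100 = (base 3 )10010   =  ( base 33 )2i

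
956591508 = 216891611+739699897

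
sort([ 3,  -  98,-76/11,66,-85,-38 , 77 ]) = [ - 98,-85, - 38, - 76/11,3,66,77]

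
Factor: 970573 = 970573^1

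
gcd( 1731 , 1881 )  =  3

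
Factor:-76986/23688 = - 13/4= - 2^( - 2 )*13^1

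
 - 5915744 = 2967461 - 8883205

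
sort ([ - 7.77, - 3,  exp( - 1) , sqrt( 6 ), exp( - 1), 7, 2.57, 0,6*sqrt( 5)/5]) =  [ - 7.77, - 3, 0, exp( - 1 ) , exp (-1),sqrt(6), 2.57, 6*sqrt (5)/5, 7 ]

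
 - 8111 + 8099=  - 12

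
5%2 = 1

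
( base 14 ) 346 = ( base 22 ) 17c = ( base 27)O2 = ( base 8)1212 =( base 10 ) 650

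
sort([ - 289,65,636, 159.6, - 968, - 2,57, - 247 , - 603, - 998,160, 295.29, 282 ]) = [ - 998, - 968, - 603, -289,-247,-2,  57, 65,159.6,160,282,295.29,636 ]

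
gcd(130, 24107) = 1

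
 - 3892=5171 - 9063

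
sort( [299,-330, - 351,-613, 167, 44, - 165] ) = [ -613, - 351,-330, - 165,44, 167 , 299]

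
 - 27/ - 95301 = 3/10589 = 0.00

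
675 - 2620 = -1945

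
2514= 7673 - 5159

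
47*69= 3243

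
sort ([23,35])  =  [23, 35]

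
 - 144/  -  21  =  48/7 = 6.86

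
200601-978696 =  - 778095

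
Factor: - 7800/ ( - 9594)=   2^2* 3^( - 1)*5^2*41^( - 1) = 100/123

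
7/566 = 7/566 = 0.01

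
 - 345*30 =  - 10350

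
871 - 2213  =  -1342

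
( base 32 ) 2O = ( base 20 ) 48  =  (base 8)130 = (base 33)2M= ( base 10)88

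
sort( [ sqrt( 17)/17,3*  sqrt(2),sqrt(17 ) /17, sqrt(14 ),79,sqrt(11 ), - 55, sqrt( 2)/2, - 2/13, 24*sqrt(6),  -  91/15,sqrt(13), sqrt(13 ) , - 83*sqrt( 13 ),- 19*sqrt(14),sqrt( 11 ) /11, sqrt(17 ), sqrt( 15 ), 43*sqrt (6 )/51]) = [- 83*sqrt(13 ),-19*sqrt(14), - 55, - 91/15, - 2/13, sqrt( 17 )/17,  sqrt (17 ) /17, sqrt(11 )/11,sqrt(2 ) /2,43 *sqrt(6 )/51, sqrt(11 ), sqrt( 13), sqrt( 13),  sqrt(14),sqrt(15), sqrt( 17 ),3 * sqrt(2 )  ,  24 *sqrt(6 ), 79 ]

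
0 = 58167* 0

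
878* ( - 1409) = -1237102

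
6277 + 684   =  6961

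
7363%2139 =946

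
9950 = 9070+880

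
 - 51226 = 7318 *(-7 ) 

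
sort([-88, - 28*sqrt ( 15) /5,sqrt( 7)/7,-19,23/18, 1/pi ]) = [-88,-28*sqrt( 15)/5,- 19,1/pi,sqrt( 7)/7, 23/18 ]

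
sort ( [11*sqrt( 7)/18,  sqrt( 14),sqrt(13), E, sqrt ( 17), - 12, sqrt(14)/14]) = [-12,sqrt( 14)/14, 11*sqrt( 7)/18, E,  sqrt( 13), sqrt( 14 ), sqrt( 17) ] 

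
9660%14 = 0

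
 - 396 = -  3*132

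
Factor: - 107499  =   - 3^1*7^1*5119^1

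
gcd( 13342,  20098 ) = 2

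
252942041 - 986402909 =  - 733460868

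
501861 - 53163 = 448698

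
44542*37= 1648054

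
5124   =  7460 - 2336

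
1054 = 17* 62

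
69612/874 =34806/437 = 79.65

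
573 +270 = 843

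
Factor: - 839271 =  - 3^1*37^1*7561^1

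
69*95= 6555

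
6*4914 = 29484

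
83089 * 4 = 332356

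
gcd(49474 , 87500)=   2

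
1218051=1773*687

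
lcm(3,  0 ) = 0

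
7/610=7/610 = 0.01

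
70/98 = 5/7= 0.71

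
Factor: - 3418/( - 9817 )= 2^1*1709^1*9817^ (- 1 )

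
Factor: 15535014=2^1 * 3^1*11^1*113^1 * 2083^1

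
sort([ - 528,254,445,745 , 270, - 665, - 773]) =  [ - 773, - 665, - 528, 254, 270, 445, 745] 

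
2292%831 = 630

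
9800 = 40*245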